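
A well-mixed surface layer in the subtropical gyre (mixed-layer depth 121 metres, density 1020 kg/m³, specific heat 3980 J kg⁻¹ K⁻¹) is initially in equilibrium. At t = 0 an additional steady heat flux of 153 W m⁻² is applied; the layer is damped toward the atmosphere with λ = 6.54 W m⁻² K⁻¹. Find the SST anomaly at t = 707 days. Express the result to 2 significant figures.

Areal heat capacity C = ρ c_p D = 1020 × 3980 × 121 = 4.91×10^8 J m⁻² K⁻¹.
τ = C / λ = 4.91×10^8 / 6.54 = 7.51×10^7 s.
Equilibrium anomaly ΔT_eq = F / λ = 153 / 6.54 = 23.4 K.
t = 707 days = 6.11×10^7 s, so t/τ = 0.813.
ΔT(t) = ΔT_eq (1 − e^(−t/τ)) = 23.4 × (1 − e^−0.813) = 13.0 K.

13 K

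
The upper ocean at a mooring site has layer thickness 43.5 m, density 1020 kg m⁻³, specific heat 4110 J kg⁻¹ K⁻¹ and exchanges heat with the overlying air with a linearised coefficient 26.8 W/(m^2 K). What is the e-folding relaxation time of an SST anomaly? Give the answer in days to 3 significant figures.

78.8 days

Areal heat capacity C = ρ c_p D = 1020 × 4110 × 43.5 = 1.82×10^8 J/(m²·K).
Relaxation time τ = C / λ = 1.82×10^8 / 26.8 = 6.80×10^6 s.
In days: 6.80×10^6 s / (86400 s/day) = 78.8 days.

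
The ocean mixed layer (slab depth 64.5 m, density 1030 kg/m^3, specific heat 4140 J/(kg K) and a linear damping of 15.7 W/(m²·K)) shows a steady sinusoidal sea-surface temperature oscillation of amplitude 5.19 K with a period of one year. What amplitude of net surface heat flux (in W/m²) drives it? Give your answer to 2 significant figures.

300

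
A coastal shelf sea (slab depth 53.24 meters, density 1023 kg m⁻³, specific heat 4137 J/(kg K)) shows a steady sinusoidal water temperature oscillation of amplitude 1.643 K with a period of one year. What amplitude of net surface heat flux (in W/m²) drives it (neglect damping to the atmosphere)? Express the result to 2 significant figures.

74

Areal heat capacity C = ρ c_p D = 1023 × 4137 × 53.24 = 2.25×10^8 J m⁻² K⁻¹.
ω = 2π / 3.15×10^7 s = 1.99×10^-7 s⁻¹.
Cω = 2.25×10^8 × 1.99×10^-7 = 44.9 W/(m²·K).
F₀ = A × Cω = 1.643 × 44.9 = 73.8 W/m².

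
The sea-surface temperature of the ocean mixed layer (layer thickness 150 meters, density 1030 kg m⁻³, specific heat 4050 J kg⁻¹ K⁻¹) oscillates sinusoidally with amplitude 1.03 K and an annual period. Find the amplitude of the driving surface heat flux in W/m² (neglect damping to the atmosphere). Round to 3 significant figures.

Areal heat capacity C = ρ c_p D = 1030 × 4050 × 150 = 6.26×10^8 J m⁻² K⁻¹.
ω = 2π / 3.15×10^7 s = 1.99×10^-7 s⁻¹.
Cω = 6.26×10^8 × 1.99×10^-7 = 125 W/(m²·K).
F₀ = A × Cω = 1.03 × 125 = 128 W/m².

128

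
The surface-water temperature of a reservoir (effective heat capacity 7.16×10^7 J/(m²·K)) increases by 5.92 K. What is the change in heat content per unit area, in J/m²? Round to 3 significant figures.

4.24×10^8

Areal heat capacity C = 7.16×10^7 J/(m²·K) (given).
ΔQ = C ΔT = 7.16×10^7 × 5.92 = 4.24×10^8 J/m².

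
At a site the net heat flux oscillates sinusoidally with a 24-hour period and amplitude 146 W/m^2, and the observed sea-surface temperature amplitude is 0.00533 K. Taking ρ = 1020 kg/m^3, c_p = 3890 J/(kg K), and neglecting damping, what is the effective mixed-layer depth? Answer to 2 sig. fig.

ω = 2π / 86400 s = 7.27×10^-5 s⁻¹.
Required C = F₀ / (A ω) = 146 / (0.00533 × 7.27×10^-5) = 3.77×10^8 J/(m²·K).
D = C / (ρ c_p) = 3.77×10^8 / (1020 × 3890) = 94.9 m.

95 m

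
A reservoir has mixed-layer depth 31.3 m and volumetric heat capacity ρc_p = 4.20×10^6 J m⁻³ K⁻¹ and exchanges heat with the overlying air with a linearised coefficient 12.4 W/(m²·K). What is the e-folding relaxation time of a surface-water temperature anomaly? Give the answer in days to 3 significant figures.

123 days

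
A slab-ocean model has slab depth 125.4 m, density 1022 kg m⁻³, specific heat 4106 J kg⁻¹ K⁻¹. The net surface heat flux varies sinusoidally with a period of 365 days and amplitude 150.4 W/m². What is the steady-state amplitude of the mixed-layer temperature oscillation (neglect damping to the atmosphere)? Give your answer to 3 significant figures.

Areal heat capacity C = ρ c_p D = 1022 × 4106 × 125.4 = 5.26×10^8 J/(m²·K).
Angular frequency ω = 2π / T = 2π / 3.15×10^7 s = 1.99×10^-7 s⁻¹.
Cω = 5.26×10^8 × 1.99×10^-7 = 105 W/(m²·K).
Amplitude A = F₀ / (Cω) = 150.4 / 105 = 1.43 K.

1.43 K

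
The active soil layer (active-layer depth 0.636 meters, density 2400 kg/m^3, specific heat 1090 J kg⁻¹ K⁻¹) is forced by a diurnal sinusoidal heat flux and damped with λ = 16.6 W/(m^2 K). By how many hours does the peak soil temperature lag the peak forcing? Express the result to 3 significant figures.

5.48 hours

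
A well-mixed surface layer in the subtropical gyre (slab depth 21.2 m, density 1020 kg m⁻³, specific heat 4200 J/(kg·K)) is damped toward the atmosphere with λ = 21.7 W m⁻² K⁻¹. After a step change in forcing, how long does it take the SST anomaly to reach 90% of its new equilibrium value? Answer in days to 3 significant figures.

Areal heat capacity C = ρ c_p D = 1020 × 4200 × 21.2 = 9.08×10^7 J/(m^2 K).
τ = C / λ = 9.08×10^7 / 21.7 = 4.19×10^6 s.
Fraction reached: 1 − e^(−t/τ) = 0.90 ⇒ t = −τ ln(1 − 0.90) = τ × 2.30.
t = 9.64×10^6 s = 112 days.

112 days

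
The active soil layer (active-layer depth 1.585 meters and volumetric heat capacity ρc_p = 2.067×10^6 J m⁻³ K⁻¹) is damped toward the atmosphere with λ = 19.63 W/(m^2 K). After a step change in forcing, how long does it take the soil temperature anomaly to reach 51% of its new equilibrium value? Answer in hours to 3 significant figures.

Areal heat capacity C = ρc_p × D = 2.067×10^6 × 1.585 = 3.28×10^6 J m⁻² K⁻¹.
τ = C / λ = 3.28×10^6 / 19.63 = 1.67×10^5 s.
Fraction reached: 1 − e^(−t/τ) = 0.51 ⇒ t = −τ ln(1 − 0.51) = τ × 0.713.
t = 1.19×10^5 s = 33.1 hours.

33.1 hours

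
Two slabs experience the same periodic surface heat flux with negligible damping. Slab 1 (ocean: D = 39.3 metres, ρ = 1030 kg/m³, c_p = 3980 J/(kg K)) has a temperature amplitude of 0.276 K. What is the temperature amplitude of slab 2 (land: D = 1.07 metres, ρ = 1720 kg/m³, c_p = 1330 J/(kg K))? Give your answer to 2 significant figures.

C_ocean = 1.61×10^8 J/(m²·K); C_land = 2.45×10^6 J/(m²·K).
A ∝ 1/C ⇒ A_land = A_ocean × C_ocean/C_land = 0.276 × 65.8 = 18.2 K.

18 K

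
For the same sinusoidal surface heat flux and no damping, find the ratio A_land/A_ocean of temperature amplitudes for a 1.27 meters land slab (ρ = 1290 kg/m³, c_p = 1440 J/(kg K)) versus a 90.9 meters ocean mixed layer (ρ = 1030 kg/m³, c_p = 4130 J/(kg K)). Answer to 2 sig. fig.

160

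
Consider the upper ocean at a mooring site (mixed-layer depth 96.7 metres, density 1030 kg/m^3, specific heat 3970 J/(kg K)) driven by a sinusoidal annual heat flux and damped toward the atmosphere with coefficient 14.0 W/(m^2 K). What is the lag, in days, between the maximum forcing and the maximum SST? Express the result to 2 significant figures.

Areal heat capacity C = ρ c_p D = 1030 × 3970 × 96.7 = 3.95×10^8 J/(m²·K).
ω = 2π / 3.15×10^7 s = 1.99×10^-7 s⁻¹.
Phase lag φ = arctan(Cω/λ) = arctan(78.8/14.0) = 1.39 rad.
Time lag = φ / ω = 1.39 / 1.99×10^-7 = 7.00×10^6 s = 81.0 days.

81 days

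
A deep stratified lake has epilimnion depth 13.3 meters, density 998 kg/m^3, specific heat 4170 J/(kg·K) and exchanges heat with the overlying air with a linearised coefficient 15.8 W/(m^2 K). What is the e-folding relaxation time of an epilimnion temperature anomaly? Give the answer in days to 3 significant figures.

40.5 days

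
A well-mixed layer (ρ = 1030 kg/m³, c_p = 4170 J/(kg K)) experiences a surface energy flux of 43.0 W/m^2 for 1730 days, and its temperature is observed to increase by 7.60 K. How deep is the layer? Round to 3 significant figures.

197 m

Heat input Q = F Δt = 43.0 × 1.49×10^8 s = 6.43×10^9 J/m².
Required areal heat capacity C = Q / ΔT = 8.46×10^8 J/(m²·K).
Depth D = C / (ρ c_p) = 8.46×10^8 / (1030 × 4170) = 197 m.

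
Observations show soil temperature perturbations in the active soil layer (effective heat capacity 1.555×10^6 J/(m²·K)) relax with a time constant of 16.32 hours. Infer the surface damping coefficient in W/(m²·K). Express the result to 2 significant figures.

Areal heat capacity C = 1.555×10^6 J/(m²·K) (given).
τ = 16.32 hours = 58800 s.
λ = C / τ = 1.56×10^6 / 58800 = 26.5 W/(m²·K).

26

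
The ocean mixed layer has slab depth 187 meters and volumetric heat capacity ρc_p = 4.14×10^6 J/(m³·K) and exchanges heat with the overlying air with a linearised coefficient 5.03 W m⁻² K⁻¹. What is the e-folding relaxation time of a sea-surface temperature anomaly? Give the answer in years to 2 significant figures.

Areal heat capacity C = ρc_p × D = 4.14×10^6 × 187 = 7.74×10^8 J/(m²·K).
Relaxation time τ = C / λ = 7.74×10^8 / 5.03 = 1.54×10^8 s.
In years: 1.54×10^8 s / (3.156×10^7 s/year) = 4.88 years.

4.9 years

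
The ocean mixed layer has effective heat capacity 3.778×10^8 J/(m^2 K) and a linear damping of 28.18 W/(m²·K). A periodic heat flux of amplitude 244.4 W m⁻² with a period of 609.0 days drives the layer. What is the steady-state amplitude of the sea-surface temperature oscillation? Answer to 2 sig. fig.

4.6 K

Areal heat capacity C = 3.778×10^8 J/(m^2 K) (given).
Angular frequency ω = 2π / T = 2π / 5.26×10^7 s = 1.19×10^-7 s⁻¹.
√((Cω)² + λ²) = √((45.1)² + 28.18²) = 53.2 W/(m²·K).
Amplitude A = F₀ / √((Cω)²+λ²) = 244.4 / 53.2 = 4.59 K.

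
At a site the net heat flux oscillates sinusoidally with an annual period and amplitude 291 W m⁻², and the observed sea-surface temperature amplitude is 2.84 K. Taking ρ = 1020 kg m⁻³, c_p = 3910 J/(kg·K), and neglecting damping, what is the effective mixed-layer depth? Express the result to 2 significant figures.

130 m

ω = 2π / 3.15×10^7 s = 1.99×10^-7 s⁻¹.
Required C = F₀ / (A ω) = 291 / (2.84 × 1.99×10^-7) = 5.14×10^8 J/(m²·K).
D = C / (ρ c_p) = 5.14×10^8 / (1020 × 3910) = 129 m.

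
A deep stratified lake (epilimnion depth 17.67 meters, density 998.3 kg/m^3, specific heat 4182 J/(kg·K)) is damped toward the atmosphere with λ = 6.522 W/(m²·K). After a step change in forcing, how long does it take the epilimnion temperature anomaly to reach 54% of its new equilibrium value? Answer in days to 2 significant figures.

100 days

Areal heat capacity C = ρ c_p D = 998.3 × 4182 × 17.67 = 7.38×10^7 J/(m²·K).
τ = C / λ = 7.38×10^7 / 6.522 = 1.13×10^7 s.
Fraction reached: 1 − e^(−t/τ) = 0.54 ⇒ t = −τ ln(1 − 0.54) = τ × 0.777.
t = 8.78×10^6 s = 102 days.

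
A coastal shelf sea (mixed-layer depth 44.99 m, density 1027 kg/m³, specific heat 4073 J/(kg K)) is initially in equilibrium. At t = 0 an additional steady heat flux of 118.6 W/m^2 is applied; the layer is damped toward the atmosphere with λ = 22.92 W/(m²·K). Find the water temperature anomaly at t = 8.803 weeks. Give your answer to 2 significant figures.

Areal heat capacity C = ρ c_p D = 1027 × 4073 × 44.99 = 1.88×10^8 J m⁻² K⁻¹.
τ = C / λ = 1.88×10^8 / 22.92 = 8.21×10^6 s.
Equilibrium anomaly ΔT_eq = F / λ = 118.6 / 22.92 = 5.17 K.
t = 8.803 weeks = 5.32×10^6 s, so t/τ = 0.648.
ΔT(t) = ΔT_eq (1 − e^(−t/τ)) = 5.17 × (1 − e^−0.648) = 2.47 K.

2.5 K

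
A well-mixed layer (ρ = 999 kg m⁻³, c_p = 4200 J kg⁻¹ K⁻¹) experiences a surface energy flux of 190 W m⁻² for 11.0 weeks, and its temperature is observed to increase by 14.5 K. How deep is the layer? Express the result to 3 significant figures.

20.8 m

Heat input Q = F Δt = 190 × 6.65×10^6 s = 1.26×10^9 J/m².
Required areal heat capacity C = Q / ΔT = 8.72×10^7 J/(m²·K).
Depth D = C / (ρ c_p) = 8.72×10^7 / (999 × 4200) = 20.8 m.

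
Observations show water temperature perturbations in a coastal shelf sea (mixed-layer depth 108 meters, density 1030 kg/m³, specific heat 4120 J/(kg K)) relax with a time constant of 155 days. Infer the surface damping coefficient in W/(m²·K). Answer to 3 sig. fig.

Areal heat capacity C = ρ c_p D = 1030 × 4120 × 108 = 4.58×10^8 J m⁻² K⁻¹.
τ = 155 days = 1.34×10^7 s.
λ = C / τ = 4.58×10^8 / 1.34×10^7 = 34.2 W/(m²·K).

34.2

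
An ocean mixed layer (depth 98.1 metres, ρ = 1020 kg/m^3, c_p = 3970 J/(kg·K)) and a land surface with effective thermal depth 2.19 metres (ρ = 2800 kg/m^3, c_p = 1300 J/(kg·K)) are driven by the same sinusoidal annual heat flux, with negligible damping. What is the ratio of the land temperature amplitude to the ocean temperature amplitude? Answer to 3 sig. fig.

C_ocean = 1020 × 3970 × 98.1 = 3.97×10^8 J/(m²·K).
C_land = 2800 × 1300 × 2.19 = 7.97×10^6 J/(m²·K).
Undamped amplitude ∝ 1/C, so A_land/A_ocean = C_ocean/C_land = 49.8.

49.8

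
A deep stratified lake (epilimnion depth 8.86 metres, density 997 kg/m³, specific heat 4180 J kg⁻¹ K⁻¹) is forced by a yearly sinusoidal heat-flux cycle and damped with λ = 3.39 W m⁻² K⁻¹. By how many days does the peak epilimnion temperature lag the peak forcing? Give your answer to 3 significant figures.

66.2 days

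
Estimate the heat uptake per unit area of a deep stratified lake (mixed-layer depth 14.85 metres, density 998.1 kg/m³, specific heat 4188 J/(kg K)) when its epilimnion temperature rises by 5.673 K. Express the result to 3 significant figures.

3.52×10^8

Areal heat capacity C = ρ c_p D = 998.1 × 4188 × 14.85 = 6.21×10^7 J m⁻² K⁻¹.
ΔQ = C ΔT = 6.21×10^7 × 5.673 = 3.52×10^8 J/m².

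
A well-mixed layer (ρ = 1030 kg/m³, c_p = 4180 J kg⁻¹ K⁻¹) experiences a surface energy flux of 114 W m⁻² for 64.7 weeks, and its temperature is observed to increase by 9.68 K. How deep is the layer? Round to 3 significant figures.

Heat input Q = F Δt = 114 × 3.91×10^7 s = 4.46×10^9 J/m².
Required areal heat capacity C = Q / ΔT = 4.61×10^8 J/(m²·K).
Depth D = C / (ρ c_p) = 4.61×10^8 / (1030 × 4180) = 107 m.

107 m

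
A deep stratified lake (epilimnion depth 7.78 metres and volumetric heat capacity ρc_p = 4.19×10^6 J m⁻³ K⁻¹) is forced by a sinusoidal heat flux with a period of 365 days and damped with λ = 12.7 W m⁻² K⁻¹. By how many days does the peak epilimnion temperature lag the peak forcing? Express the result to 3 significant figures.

Areal heat capacity C = ρc_p × D = 4.19×10^6 × 7.78 = 3.26×10^7 J/(m²·K).
ω = 2π / 3.15×10^7 s = 1.99×10^-7 s⁻¹.
Phase lag φ = arctan(Cω/λ) = arctan(6.49/12.7) = 0.473 rad.
Time lag = φ / ω = 0.473 / 1.99×10^-7 = 2.37×10^6 s = 27.5 days.

27.5 days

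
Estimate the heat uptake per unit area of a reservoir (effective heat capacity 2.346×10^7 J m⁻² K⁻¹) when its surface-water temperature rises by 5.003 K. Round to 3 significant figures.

Areal heat capacity C = 2.346×10^7 J m⁻² K⁻¹ (given).
ΔQ = C ΔT = 2.35×10^7 × 5.003 = 1.17×10^8 J/m².

1.17×10^8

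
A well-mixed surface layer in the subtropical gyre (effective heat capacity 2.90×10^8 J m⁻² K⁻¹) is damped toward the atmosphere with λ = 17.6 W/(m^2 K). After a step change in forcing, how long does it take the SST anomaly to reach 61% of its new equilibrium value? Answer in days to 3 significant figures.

Areal heat capacity C = 2.90×10^8 J m⁻² K⁻¹ (given).
τ = C / λ = 2.90×10^8 / 17.6 = 1.65×10^7 s.
Fraction reached: 1 − e^(−t/τ) = 0.61 ⇒ t = −τ ln(1 − 0.61) = τ × 0.942.
t = 1.55×10^7 s = 180 days.

180 days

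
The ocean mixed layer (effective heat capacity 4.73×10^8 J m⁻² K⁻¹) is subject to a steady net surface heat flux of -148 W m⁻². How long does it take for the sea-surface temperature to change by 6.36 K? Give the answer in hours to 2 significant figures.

Areal heat capacity C = 4.73×10^8 J m⁻² K⁻¹ (given).
Time required: Δt = C ΔT / F = 4.73×10^8 × -6.36 / -148 = 2.03×10^7 s.
In hours: 2.03×10^7 s / (3600 s/hour) = 5650 hours.

5600 hours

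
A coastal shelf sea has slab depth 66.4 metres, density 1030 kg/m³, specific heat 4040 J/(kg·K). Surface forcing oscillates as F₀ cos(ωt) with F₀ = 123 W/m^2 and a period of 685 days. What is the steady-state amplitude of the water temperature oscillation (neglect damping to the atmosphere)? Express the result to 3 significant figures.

4.19 K

Areal heat capacity C = ρ c_p D = 1030 × 4040 × 66.4 = 2.76×10^8 J m⁻² K⁻¹.
Angular frequency ω = 2π / T = 2π / 5.92×10^7 s = 1.06×10^-7 s⁻¹.
Cω = 2.76×10^8 × 1.06×10^-7 = 29.3 W/(m²·K).
Amplitude A = F₀ / (Cω) = 123 / 29.3 = 4.19 K.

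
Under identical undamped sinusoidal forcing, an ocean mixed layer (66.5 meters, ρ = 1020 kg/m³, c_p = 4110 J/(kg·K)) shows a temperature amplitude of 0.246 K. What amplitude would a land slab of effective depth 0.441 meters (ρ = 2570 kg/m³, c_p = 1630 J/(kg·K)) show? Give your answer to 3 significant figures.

C_ocean = 2.79×10^8 J/(m²·K); C_land = 1.85×10^6 J/(m²·K).
A ∝ 1/C ⇒ A_land = A_ocean × C_ocean/C_land = 0.246 × 151 = 37.1 K.

37.1 K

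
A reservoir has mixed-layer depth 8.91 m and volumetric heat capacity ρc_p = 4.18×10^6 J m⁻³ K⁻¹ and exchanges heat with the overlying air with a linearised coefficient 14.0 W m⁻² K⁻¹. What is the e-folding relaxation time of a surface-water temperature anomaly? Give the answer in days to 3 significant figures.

30.8 days

Areal heat capacity C = ρc_p × D = 4.18×10^6 × 8.91 = 3.72×10^7 J/(m^2 K).
Relaxation time τ = C / λ = 3.72×10^7 / 14.0 = 2.66×10^6 s.
In days: 2.66×10^6 s / (86400 s/day) = 30.8 days.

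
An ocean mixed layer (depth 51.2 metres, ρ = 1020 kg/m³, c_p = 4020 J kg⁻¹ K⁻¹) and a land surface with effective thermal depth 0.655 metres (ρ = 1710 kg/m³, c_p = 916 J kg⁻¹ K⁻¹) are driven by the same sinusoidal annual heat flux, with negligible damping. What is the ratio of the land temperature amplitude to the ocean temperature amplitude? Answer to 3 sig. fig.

205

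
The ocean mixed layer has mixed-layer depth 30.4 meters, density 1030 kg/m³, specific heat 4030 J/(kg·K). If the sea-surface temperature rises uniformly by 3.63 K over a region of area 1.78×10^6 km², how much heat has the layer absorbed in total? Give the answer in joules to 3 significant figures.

Areal heat capacity C = ρ c_p D = 1030 × 4030 × 30.4 = 1.26×10^8 J/(m²·K).
Heat per unit area: q = C ΔT = 1.26×10^8 × 3.63 = 4.58×10^8 J/m².
Total heat: Q = q × A = 4.58×10^8 × (1.78×10^6 × 10⁶ m²) = 8.15×10^20 J.

8.15×10^20 J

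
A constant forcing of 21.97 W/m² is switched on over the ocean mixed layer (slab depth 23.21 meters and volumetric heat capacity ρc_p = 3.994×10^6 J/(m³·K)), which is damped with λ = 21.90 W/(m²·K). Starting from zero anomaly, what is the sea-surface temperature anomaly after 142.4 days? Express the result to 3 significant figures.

0.948 K

Areal heat capacity C = ρc_p × D = 3.994×10^6 × 23.21 = 9.27×10^7 J/(m²·K).
τ = C / λ = 9.27×10^7 / 21.90 = 4.23×10^6 s.
Equilibrium anomaly ΔT_eq = F / λ = 21.97 / 21.90 = 1.00 K.
t = 142.4 days = 1.23×10^7 s, so t/τ = 2.91.
ΔT(t) = ΔT_eq (1 − e^(−t/τ)) = 1.00 × (1 − e^−2.91) = 0.948 K.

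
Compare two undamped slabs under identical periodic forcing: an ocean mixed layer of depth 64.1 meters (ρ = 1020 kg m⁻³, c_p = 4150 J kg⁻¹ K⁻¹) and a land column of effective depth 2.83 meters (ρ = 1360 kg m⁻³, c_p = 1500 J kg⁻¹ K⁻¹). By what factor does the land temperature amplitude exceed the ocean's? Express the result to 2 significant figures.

C_ocean = 1020 × 4150 × 64.1 = 2.71×10^8 J/(m²·K).
C_land = 1360 × 1500 × 2.83 = 5.77×10^6 J/(m²·K).
Undamped amplitude ∝ 1/C, so A_land/A_ocean = C_ocean/C_land = 47.0.

47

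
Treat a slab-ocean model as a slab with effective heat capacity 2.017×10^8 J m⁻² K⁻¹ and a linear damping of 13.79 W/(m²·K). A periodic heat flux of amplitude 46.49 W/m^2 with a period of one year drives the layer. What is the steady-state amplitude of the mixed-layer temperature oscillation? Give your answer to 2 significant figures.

Areal heat capacity C = 2.017×10^8 J m⁻² K⁻¹ (given).
Angular frequency ω = 2π / T = 2π / 3.15×10^7 s = 1.99×10^-7 s⁻¹.
√((Cω)² + λ²) = √((40.2)² + 13.79²) = 42.5 W/(m²·K).
Amplitude A = F₀ / √((Cω)²+λ²) = 46.49 / 42.5 = 1.09 K.

1.1 K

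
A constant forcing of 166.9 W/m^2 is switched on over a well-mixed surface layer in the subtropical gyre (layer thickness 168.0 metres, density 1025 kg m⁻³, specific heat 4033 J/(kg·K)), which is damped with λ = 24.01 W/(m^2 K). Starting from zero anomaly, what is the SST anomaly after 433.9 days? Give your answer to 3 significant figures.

Areal heat capacity C = ρ c_p D = 1025 × 4033 × 168.0 = 6.94×10^8 J/(m^2 K).
τ = C / λ = 6.94×10^8 / 24.01 = 2.89×10^7 s.
Equilibrium anomaly ΔT_eq = F / λ = 166.9 / 24.01 = 6.95 K.
t = 433.9 days = 3.75×10^7 s, so t/τ = 1.30.
ΔT(t) = ΔT_eq (1 − e^(−t/τ)) = 6.95 × (1 − e^−1.30) = 5.05 K.

5.05 K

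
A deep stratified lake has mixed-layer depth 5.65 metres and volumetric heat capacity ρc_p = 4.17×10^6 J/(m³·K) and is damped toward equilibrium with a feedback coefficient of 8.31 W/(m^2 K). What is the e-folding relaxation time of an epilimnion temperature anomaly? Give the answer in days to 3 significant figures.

32.8 days

Areal heat capacity C = ρc_p × D = 4.17×10^6 × 5.65 = 2.36×10^7 J m⁻² K⁻¹.
Relaxation time τ = C / λ = 2.36×10^7 / 8.31 = 2.84×10^6 s.
In days: 2.84×10^6 s / (86400 s/day) = 32.8 days.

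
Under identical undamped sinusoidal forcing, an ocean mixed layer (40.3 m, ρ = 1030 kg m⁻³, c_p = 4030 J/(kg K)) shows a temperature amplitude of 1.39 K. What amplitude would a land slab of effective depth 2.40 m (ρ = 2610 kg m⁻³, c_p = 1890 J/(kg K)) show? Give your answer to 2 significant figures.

20 K

C_ocean = 1.67×10^8 J/(m²·K); C_land = 1.18×10^7 J/(m²·K).
A ∝ 1/C ⇒ A_land = A_ocean × C_ocean/C_land = 1.39 × 14.1 = 19.6 K.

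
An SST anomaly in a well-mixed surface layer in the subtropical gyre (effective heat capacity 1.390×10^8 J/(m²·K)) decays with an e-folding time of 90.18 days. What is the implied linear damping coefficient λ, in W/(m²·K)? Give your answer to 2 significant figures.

18

Areal heat capacity C = 1.390×10^8 J/(m²·K) (given).
τ = 90.18 days = 7.79×10^6 s.
λ = C / τ = 1.39×10^8 / 7.79×10^6 = 17.8 W/(m²·K).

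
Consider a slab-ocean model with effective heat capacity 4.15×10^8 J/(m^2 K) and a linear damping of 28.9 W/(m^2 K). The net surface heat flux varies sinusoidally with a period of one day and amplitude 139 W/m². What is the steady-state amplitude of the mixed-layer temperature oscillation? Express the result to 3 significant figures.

0.00461 K

Areal heat capacity C = 4.15×10^8 J/(m^2 K) (given).
Angular frequency ω = 2π / T = 2π / 86400 s = 7.27×10^-5 s⁻¹.
√((Cω)² + λ²) = √((30200)² + 28.9²) = 30200 W/(m²·K).
Amplitude A = F₀ / √((Cω)²+λ²) = 139 / 30200 = 0.00461 K.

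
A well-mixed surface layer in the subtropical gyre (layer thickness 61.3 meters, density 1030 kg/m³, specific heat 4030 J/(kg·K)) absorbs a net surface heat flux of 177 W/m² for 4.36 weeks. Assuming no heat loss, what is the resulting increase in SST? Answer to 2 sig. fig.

1.8 K

Areal heat capacity C = ρ c_p D = 1030 × 4030 × 61.3 = 2.54×10^8 J/(m²·K).
Net heat input Q = F Δt = 177 × (4.36 weeks × 6.048×10^5 s/week) = 4.67×10^8 J/m².
ΔT = Q / C = 4.67×10^8 / 2.54×10^8 = 1.83 K.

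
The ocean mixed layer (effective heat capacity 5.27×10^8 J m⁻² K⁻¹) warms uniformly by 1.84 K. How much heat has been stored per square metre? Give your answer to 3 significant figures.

9.70×10^8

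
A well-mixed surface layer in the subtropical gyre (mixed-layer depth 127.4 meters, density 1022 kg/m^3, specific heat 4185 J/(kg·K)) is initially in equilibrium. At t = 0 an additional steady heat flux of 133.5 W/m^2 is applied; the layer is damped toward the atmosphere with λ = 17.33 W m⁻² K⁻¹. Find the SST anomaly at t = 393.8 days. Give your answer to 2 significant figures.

5.1 K

Areal heat capacity C = ρ c_p D = 1022 × 4185 × 127.4 = 5.45×10^8 J/(m^2 K).
τ = C / λ = 5.45×10^8 / 17.33 = 3.14×10^7 s.
Equilibrium anomaly ΔT_eq = F / λ = 133.5 / 17.33 = 7.70 K.
t = 393.8 days = 3.40×10^7 s, so t/τ = 1.08.
ΔT(t) = ΔT_eq (1 − e^(−t/τ)) = 7.70 × (1 − e^−1.08) = 5.09 K.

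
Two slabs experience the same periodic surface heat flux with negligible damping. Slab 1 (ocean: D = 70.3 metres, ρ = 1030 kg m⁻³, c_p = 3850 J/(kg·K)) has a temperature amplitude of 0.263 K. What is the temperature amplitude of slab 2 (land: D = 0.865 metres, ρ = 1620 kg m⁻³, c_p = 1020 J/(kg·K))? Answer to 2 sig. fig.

51 K

C_ocean = 2.79×10^8 J/(m²·K); C_land = 1.43×10^6 J/(m²·K).
A ∝ 1/C ⇒ A_land = A_ocean × C_ocean/C_land = 0.263 × 195 = 51.3 K.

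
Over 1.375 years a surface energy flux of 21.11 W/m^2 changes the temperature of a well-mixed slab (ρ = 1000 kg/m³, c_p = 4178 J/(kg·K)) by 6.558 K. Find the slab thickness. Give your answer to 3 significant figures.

33.4 m

Heat input Q = F Δt = 21.11 × 4.34×10^7 s = 9.16×10^8 J/m².
Required areal heat capacity C = Q / ΔT = 1.40×10^8 J/(m²·K).
Depth D = C / (ρ c_p) = 1.40×10^8 / (1000 × 4178) = 33.4 m.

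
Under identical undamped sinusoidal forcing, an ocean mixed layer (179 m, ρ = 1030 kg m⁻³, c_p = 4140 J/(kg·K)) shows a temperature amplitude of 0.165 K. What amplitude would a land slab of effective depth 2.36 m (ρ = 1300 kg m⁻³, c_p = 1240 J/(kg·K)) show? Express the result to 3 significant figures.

C_ocean = 7.63×10^8 J/(m²·K); C_land = 3.80×10^6 J/(m²·K).
A ∝ 1/C ⇒ A_land = A_ocean × C_ocean/C_land = 0.165 × 201 = 33.1 K.

33.1 K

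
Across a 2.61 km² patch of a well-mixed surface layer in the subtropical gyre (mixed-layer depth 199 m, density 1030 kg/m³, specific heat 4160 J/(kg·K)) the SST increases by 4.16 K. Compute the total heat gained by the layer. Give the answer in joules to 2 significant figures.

9.3×10^15 J

Areal heat capacity C = ρ c_p D = 1030 × 4160 × 199 = 8.53×10^8 J m⁻² K⁻¹.
Heat per unit area: q = C ΔT = 8.53×10^8 × 4.16 = 3.55×10^9 J/m².
Total heat: Q = q × A = 3.55×10^9 × (2.61 × 10⁶ m²) = 9.26×10^15 J.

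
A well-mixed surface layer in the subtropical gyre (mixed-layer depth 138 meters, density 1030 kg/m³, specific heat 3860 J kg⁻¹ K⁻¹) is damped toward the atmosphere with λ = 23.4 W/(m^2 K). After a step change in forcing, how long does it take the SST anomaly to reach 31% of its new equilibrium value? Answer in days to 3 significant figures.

101 days

Areal heat capacity C = ρ c_p D = 1030 × 3860 × 138 = 5.49×10^8 J/(m^2 K).
τ = C / λ = 5.49×10^8 / 23.4 = 2.34×10^7 s.
Fraction reached: 1 − e^(−t/τ) = 0.31 ⇒ t = −τ ln(1 − 0.31) = τ × 0.371.
t = 8.70×10^6 s = 101 days.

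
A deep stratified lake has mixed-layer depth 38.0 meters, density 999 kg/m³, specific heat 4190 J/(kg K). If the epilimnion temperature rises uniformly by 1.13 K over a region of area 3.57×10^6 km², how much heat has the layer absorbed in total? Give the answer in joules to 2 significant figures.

6.4×10^20 J

Areal heat capacity C = ρ c_p D = 999 × 4190 × 38.0 = 1.59×10^8 J m⁻² K⁻¹.
Heat per unit area: q = C ΔT = 1.59×10^8 × 1.13 = 1.80×10^8 J/m².
Total heat: Q = q × A = 1.80×10^8 × (3.57×10^6 × 10⁶ m²) = 6.42×10^20 J.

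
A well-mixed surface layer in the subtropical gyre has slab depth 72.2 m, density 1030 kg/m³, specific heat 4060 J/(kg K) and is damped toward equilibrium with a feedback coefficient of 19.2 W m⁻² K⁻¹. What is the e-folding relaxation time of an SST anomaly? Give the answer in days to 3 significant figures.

182 days

Areal heat capacity C = ρ c_p D = 1030 × 4060 × 72.2 = 3.02×10^8 J m⁻² K⁻¹.
Relaxation time τ = C / λ = 3.02×10^8 / 19.2 = 1.57×10^7 s.
In days: 1.57×10^7 s / (86400 s/day) = 182 days.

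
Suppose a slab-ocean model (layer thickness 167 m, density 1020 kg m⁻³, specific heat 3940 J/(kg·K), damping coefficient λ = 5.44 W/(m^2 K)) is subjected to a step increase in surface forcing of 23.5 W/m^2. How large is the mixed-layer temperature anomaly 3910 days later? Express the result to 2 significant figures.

4.0 K

Areal heat capacity C = ρ c_p D = 1020 × 3940 × 167 = 6.71×10^8 J/(m²·K).
τ = C / λ = 6.71×10^8 / 5.44 = 1.23×10^8 s.
Equilibrium anomaly ΔT_eq = F / λ = 23.5 / 5.44 = 4.32 K.
t = 3910 days = 3.38×10^8 s, so t/τ = 2.74.
ΔT(t) = ΔT_eq (1 − e^(−t/τ)) = 4.32 × (1 − e^−2.74) = 4.04 K.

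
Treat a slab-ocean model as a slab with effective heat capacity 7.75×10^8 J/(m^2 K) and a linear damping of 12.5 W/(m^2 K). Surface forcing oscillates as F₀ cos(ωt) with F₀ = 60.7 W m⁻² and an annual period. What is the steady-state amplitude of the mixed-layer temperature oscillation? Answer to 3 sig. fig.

Areal heat capacity C = 7.75×10^8 J/(m^2 K) (given).
Angular frequency ω = 2π / T = 2π / 3.15×10^7 s = 1.99×10^-7 s⁻¹.
√((Cω)² + λ²) = √((154)² + 12.5²) = 155 W/(m²·K).
Amplitude A = F₀ / √((Cω)²+λ²) = 60.7 / 155 = 0.392 K.

0.392 K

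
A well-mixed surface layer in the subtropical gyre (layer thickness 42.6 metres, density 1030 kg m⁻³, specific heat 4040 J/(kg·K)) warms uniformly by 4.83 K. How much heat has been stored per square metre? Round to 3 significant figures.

8.56×10^8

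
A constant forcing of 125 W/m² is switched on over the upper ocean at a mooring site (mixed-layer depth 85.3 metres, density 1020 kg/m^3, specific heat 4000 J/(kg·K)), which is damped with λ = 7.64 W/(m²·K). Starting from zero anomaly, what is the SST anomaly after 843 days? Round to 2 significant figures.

13 K

Areal heat capacity C = ρ c_p D = 1020 × 4000 × 85.3 = 3.48×10^8 J m⁻² K⁻¹.
τ = C / λ = 3.48×10^8 / 7.64 = 4.56×10^7 s.
Equilibrium anomaly ΔT_eq = F / λ = 125 / 7.64 = 16.4 K.
t = 843 days = 7.28×10^7 s, so t/τ = 1.60.
ΔT(t) = ΔT_eq (1 − e^(−t/τ)) = 16.4 × (1 − e^−1.60) = 13.1 K.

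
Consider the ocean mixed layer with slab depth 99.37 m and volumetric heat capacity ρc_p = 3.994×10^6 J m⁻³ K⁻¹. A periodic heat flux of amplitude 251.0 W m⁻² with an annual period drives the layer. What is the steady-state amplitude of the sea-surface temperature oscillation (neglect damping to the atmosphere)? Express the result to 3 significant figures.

3.17 K

Areal heat capacity C = ρc_p × D = 3.994×10^6 × 99.37 = 3.97×10^8 J/(m^2 K).
Angular frequency ω = 2π / T = 2π / 3.15×10^7 s = 1.99×10^-7 s⁻¹.
Cω = 3.97×10^8 × 1.99×10^-7 = 79.1 W/(m²·K).
Amplitude A = F₀ / (Cω) = 251.0 / 79.1 = 3.17 K.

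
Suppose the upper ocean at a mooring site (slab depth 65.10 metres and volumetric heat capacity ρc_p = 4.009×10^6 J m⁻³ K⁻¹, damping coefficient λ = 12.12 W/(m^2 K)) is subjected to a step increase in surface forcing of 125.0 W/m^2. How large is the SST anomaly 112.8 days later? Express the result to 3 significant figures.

Areal heat capacity C = ρc_p × D = 4.009×10^6 × 65.10 = 2.61×10^8 J/(m^2 K).
τ = C / λ = 2.61×10^8 / 12.12 = 2.15×10^7 s.
Equilibrium anomaly ΔT_eq = F / λ = 125.0 / 12.12 = 10.3 K.
t = 112.8 days = 9.75×10^6 s, so t/τ = 0.453.
ΔT(t) = ΔT_eq (1 − e^(−t/τ)) = 10.3 × (1 − e^−0.453) = 3.75 K.

3.75 K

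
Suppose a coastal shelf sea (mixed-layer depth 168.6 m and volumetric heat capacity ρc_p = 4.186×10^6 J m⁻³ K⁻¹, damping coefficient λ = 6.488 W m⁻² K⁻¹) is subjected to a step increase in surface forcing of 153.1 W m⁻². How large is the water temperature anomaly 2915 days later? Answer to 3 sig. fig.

21.3 K

Areal heat capacity C = ρc_p × D = 4.186×10^6 × 168.6 = 7.06×10^8 J/(m²·K).
τ = C / λ = 7.06×10^8 / 6.488 = 1.09×10^8 s.
Equilibrium anomaly ΔT_eq = F / λ = 153.1 / 6.488 = 23.6 K.
t = 2915 days = 2.52×10^8 s, so t/τ = 2.32.
ΔT(t) = ΔT_eq (1 − e^(−t/τ)) = 23.6 × (1 − e^−2.32) = 21.3 K.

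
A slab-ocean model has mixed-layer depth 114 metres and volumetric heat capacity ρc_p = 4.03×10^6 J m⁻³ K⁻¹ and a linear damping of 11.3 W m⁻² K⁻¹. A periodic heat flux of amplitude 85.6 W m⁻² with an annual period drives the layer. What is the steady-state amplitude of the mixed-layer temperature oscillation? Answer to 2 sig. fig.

Areal heat capacity C = ρc_p × D = 4.03×10^6 × 114 = 4.59×10^8 J/(m²·K).
Angular frequency ω = 2π / T = 2π / 3.15×10^7 s = 1.99×10^-7 s⁻¹.
√((Cω)² + λ²) = √((91.5)² + 11.3²) = 92.2 W/(m²·K).
Amplitude A = F₀ / √((Cω)²+λ²) = 85.6 / 92.2 = 0.928 K.

0.93 K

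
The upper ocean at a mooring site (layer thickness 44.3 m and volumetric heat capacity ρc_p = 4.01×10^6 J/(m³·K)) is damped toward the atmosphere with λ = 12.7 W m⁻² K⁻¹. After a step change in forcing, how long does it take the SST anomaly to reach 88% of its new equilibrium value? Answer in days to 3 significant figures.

343 days

Areal heat capacity C = ρc_p × D = 4.01×10^6 × 44.3 = 1.78×10^8 J/(m^2 K).
τ = C / λ = 1.78×10^8 / 12.7 = 1.40×10^7 s.
Fraction reached: 1 − e^(−t/τ) = 0.88 ⇒ t = −τ ln(1 − 0.88) = τ × 2.12.
t = 2.97×10^7 s = 343 days.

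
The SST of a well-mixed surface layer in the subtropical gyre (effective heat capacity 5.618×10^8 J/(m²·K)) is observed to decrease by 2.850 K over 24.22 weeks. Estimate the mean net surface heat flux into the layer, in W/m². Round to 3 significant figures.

Areal heat capacity C = 5.618×10^8 J/(m²·K) (given).
Required heat per unit area: Q = C ΔT = 5.62×10^8 × -2.850 = -1.60×10^9 J/m².
Flux F = Q / Δt = -1.60×10^9 / 1.46×10^7 s = -109 W/m².

-109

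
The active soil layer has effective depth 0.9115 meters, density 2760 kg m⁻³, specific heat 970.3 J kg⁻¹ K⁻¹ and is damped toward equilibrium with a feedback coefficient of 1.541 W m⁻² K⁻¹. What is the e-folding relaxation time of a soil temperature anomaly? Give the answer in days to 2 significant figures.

Areal heat capacity C = ρ c_p D = 2760 × 970.3 × 0.9115 = 2.44×10^6 J/(m²·K).
Relaxation time τ = C / λ = 2.44×10^6 / 1.541 = 1.58×10^6 s.
In days: 1.58×10^6 s / (86400 s/day) = 18.3 days.

18 days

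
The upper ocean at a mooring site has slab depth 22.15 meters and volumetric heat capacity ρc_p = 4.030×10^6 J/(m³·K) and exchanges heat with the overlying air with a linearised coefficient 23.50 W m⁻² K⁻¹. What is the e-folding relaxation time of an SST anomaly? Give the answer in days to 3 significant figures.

44.0 days

Areal heat capacity C = ρc_p × D = 4.030×10^6 × 22.15 = 8.93×10^7 J m⁻² K⁻¹.
Relaxation time τ = C / λ = 8.93×10^7 / 23.50 = 3.80×10^6 s.
In days: 3.80×10^6 s / (86400 s/day) = 44.0 days.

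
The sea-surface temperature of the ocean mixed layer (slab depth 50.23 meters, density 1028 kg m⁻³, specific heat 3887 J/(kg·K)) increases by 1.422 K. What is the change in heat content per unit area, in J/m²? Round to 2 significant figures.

Areal heat capacity C = ρ c_p D = 1028 × 3887 × 50.23 = 2.01×10^8 J/(m²·K).
ΔQ = C ΔT = 2.01×10^8 × 1.422 = 2.85×10^8 J/m².

2.9×10^8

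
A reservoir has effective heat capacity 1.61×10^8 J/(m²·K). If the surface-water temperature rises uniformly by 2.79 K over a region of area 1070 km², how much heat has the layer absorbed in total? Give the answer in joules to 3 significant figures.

Areal heat capacity C = 1.61×10^8 J/(m²·K) (given).
Heat per unit area: q = C ΔT = 1.61×10^8 × 2.79 = 4.49×10^8 J/m².
Total heat: Q = q × A = 4.49×10^8 × (1070 × 10⁶ m²) = 4.81×10^17 J.

4.81×10^17 J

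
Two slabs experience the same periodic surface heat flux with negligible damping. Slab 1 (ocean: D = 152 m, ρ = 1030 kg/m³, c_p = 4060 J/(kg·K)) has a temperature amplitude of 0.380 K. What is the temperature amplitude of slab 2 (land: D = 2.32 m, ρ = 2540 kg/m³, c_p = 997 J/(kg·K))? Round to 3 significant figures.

C_ocean = 6.36×10^8 J/(m²·K); C_land = 5.88×10^6 J/(m²·K).
A ∝ 1/C ⇒ A_land = A_ocean × C_ocean/C_land = 0.380 × 108 = 41.1 K.

41.1 K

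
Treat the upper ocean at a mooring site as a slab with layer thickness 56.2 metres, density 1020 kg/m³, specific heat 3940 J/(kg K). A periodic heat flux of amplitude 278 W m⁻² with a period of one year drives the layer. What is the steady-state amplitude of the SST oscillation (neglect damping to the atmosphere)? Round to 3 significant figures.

Areal heat capacity C = ρ c_p D = 1020 × 3940 × 56.2 = 2.26×10^8 J/(m^2 K).
Angular frequency ω = 2π / T = 2π / 3.15×10^7 s = 1.99×10^-7 s⁻¹.
Cω = 2.26×10^8 × 1.99×10^-7 = 45.0 W/(m²·K).
Amplitude A = F₀ / (Cω) = 278 / 45.0 = 6.18 K.

6.18 K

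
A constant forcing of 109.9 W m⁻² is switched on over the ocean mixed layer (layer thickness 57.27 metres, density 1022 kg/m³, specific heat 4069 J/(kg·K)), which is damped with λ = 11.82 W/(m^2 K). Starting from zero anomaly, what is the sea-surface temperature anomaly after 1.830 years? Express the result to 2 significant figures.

8.8 K

Areal heat capacity C = ρ c_p D = 1022 × 4069 × 57.27 = 2.38×10^8 J m⁻² K⁻¹.
τ = C / λ = 2.38×10^8 / 11.82 = 2.01×10^7 s.
Equilibrium anomaly ΔT_eq = F / λ = 109.9 / 11.82 = 9.30 K.
t = 1.830 years = 5.78×10^7 s, so t/τ = 2.87.
ΔT(t) = ΔT_eq (1 − e^(−t/τ)) = 9.30 × (1 − e^−2.87) = 8.77 K.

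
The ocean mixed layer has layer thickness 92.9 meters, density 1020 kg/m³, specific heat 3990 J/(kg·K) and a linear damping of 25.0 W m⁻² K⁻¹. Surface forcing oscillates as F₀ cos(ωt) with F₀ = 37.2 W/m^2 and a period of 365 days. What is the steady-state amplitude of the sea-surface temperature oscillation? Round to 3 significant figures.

Areal heat capacity C = ρ c_p D = 1020 × 3990 × 92.9 = 3.78×10^8 J/(m^2 K).
Angular frequency ω = 2π / T = 2π / 3.15×10^7 s = 1.99×10^-7 s⁻¹.
√((Cω)² + λ²) = √((75.3)² + 25.0²) = 79.4 W/(m²·K).
Amplitude A = F₀ / √((Cω)²+λ²) = 37.2 / 79.4 = 0.469 K.

0.469 K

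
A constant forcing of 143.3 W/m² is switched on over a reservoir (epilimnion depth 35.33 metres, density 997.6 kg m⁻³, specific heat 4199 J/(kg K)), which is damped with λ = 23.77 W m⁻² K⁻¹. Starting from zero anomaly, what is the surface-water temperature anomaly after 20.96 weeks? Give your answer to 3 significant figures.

5.24 K

Areal heat capacity C = ρ c_p D = 997.6 × 4199 × 35.33 = 1.48×10^8 J/(m^2 K).
τ = C / λ = 1.48×10^8 / 23.77 = 6.23×10^6 s.
Equilibrium anomaly ΔT_eq = F / λ = 143.3 / 23.77 = 6.03 K.
t = 20.96 weeks = 1.27×10^7 s, so t/τ = 2.04.
ΔT(t) = ΔT_eq (1 − e^(−t/τ)) = 6.03 × (1 − e^−2.04) = 5.24 K.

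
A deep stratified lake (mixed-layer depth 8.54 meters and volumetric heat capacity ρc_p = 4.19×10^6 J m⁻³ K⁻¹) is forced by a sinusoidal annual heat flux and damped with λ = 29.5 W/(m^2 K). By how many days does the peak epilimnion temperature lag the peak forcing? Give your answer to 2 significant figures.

Areal heat capacity C = ρc_p × D = 4.19×10^6 × 8.54 = 3.58×10^7 J/(m^2 K).
ω = 2π / 3.15×10^7 s = 1.99×10^-7 s⁻¹.
Phase lag φ = arctan(Cω/λ) = arctan(7.13/29.5) = 0.237 rad.
Time lag = φ / ω = 0.237 / 1.99×10^-7 = 1.19×10^6 s = 13.8 days.

14 days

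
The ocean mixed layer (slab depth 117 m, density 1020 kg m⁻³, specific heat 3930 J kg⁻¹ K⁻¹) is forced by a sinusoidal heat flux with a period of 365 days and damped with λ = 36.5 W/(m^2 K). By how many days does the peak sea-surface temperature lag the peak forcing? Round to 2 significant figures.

70 days

Areal heat capacity C = ρ c_p D = 1020 × 3930 × 117 = 4.69×10^8 J/(m²·K).
ω = 2π / 3.15×10^7 s = 1.99×10^-7 s⁻¹.
Phase lag φ = arctan(Cω/λ) = arctan(93.4/36.5) = 1.20 rad.
Time lag = φ / ω = 1.20 / 1.99×10^-7 = 6.01×10^6 s = 69.6 days.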